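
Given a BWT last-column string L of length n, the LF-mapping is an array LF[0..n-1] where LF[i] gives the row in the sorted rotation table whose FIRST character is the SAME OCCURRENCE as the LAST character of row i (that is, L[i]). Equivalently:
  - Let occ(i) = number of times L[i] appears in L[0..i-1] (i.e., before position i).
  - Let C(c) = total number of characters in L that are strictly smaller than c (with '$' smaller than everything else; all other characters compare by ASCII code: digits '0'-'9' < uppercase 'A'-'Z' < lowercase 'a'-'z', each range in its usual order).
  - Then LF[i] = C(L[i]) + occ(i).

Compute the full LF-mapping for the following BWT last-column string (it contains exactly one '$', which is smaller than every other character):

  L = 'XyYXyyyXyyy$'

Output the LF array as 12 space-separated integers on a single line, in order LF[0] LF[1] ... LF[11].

Char counts: '$':1, 'X':3, 'Y':1, 'y':7
C (first-col start): C('$')=0, C('X')=1, C('Y')=4, C('y')=5
L[0]='X': occ=0, LF[0]=C('X')+0=1+0=1
L[1]='y': occ=0, LF[1]=C('y')+0=5+0=5
L[2]='Y': occ=0, LF[2]=C('Y')+0=4+0=4
L[3]='X': occ=1, LF[3]=C('X')+1=1+1=2
L[4]='y': occ=1, LF[4]=C('y')+1=5+1=6
L[5]='y': occ=2, LF[5]=C('y')+2=5+2=7
L[6]='y': occ=3, LF[6]=C('y')+3=5+3=8
L[7]='X': occ=2, LF[7]=C('X')+2=1+2=3
L[8]='y': occ=4, LF[8]=C('y')+4=5+4=9
L[9]='y': occ=5, LF[9]=C('y')+5=5+5=10
L[10]='y': occ=6, LF[10]=C('y')+6=5+6=11
L[11]='$': occ=0, LF[11]=C('$')+0=0+0=0

Answer: 1 5 4 2 6 7 8 3 9 10 11 0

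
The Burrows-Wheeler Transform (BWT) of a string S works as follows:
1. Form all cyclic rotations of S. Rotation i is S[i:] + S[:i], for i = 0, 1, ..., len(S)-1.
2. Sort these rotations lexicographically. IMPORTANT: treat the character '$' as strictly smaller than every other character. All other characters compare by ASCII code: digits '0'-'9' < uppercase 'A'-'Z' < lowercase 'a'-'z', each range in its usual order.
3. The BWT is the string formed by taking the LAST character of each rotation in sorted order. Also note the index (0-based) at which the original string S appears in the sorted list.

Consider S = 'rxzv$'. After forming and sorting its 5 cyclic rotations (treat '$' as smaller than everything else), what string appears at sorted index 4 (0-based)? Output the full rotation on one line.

All 5 rotations (rotation i = S[i:]+S[:i]):
  rot[0] = rxzv$
  rot[1] = xzv$r
  rot[2] = zv$rx
  rot[3] = v$rxz
  rot[4] = $rxzv
Sorted (with $ < everything):
  sorted[0] = $rxzv
  sorted[1] = rxzv$
  sorted[2] = v$rxz
  sorted[3] = xzv$r
  sorted[4] = zv$rx
sorted[4] = zv$rx

Answer: zv$rx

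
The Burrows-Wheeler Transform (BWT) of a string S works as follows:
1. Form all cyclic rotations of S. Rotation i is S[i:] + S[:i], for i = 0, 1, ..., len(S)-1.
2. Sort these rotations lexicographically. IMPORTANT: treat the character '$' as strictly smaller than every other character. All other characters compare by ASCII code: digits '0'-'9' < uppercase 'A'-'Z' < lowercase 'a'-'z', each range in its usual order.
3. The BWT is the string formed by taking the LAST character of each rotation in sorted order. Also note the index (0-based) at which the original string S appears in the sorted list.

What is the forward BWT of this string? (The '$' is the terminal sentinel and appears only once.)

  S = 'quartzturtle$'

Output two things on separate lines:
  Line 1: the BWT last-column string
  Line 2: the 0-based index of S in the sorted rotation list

All 13 rotations (rotation i = S[i:]+S[:i]):
  rot[0] = quartzturtle$
  rot[1] = uartzturtle$q
  rot[2] = artzturtle$qu
  rot[3] = rtzturtle$qua
  rot[4] = tzturtle$quar
  rot[5] = zturtle$quart
  rot[6] = turtle$quartz
  rot[7] = urtle$quartzt
  rot[8] = rtle$quartztu
  rot[9] = tle$quartztur
  rot[10] = le$quartzturt
  rot[11] = e$quartzturtl
  rot[12] = $quartzturtle
Sorted (with $ < everything):
  sorted[0] = $quartzturtle  (last char: 'e')
  sorted[1] = artzturtle$qu  (last char: 'u')
  sorted[2] = e$quartzturtl  (last char: 'l')
  sorted[3] = le$quartzturt  (last char: 't')
  sorted[4] = quartzturtle$  (last char: '$')
  sorted[5] = rtle$quartztu  (last char: 'u')
  sorted[6] = rtzturtle$qua  (last char: 'a')
  sorted[7] = tle$quartztur  (last char: 'r')
  sorted[8] = turtle$quartz  (last char: 'z')
  sorted[9] = tzturtle$quar  (last char: 'r')
  sorted[10] = uartzturtle$q  (last char: 'q')
  sorted[11] = urtle$quartzt  (last char: 't')
  sorted[12] = zturtle$quart  (last char: 't')
Last column: eult$uarzrqtt
Original string S is at sorted index 4

Answer: eult$uarzrqtt
4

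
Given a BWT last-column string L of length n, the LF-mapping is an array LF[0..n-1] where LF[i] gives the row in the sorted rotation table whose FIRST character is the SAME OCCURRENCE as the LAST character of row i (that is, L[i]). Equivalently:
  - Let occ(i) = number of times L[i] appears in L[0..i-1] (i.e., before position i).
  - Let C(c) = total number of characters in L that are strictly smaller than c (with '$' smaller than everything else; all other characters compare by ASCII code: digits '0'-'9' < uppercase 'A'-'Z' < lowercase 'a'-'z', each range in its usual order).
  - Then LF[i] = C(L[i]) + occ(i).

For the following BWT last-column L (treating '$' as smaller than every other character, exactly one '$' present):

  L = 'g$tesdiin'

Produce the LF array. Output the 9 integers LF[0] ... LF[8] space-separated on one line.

Answer: 3 0 8 2 7 1 4 5 6

Derivation:
Char counts: '$':1, 'd':1, 'e':1, 'g':1, 'i':2, 'n':1, 's':1, 't':1
C (first-col start): C('$')=0, C('d')=1, C('e')=2, C('g')=3, C('i')=4, C('n')=6, C('s')=7, C('t')=8
L[0]='g': occ=0, LF[0]=C('g')+0=3+0=3
L[1]='$': occ=0, LF[1]=C('$')+0=0+0=0
L[2]='t': occ=0, LF[2]=C('t')+0=8+0=8
L[3]='e': occ=0, LF[3]=C('e')+0=2+0=2
L[4]='s': occ=0, LF[4]=C('s')+0=7+0=7
L[5]='d': occ=0, LF[5]=C('d')+0=1+0=1
L[6]='i': occ=0, LF[6]=C('i')+0=4+0=4
L[7]='i': occ=1, LF[7]=C('i')+1=4+1=5
L[8]='n': occ=0, LF[8]=C('n')+0=6+0=6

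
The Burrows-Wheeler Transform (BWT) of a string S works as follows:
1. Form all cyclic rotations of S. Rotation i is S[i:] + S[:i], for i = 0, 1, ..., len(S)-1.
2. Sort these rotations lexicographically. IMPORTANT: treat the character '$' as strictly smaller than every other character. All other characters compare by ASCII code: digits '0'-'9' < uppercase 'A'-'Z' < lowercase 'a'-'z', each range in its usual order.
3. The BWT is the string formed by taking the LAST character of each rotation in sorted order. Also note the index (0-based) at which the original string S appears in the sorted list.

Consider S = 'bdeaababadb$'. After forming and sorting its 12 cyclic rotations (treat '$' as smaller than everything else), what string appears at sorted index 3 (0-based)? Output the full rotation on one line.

Answer: abadb$bdeaab

Derivation:
All 12 rotations (rotation i = S[i:]+S[:i]):
  rot[0] = bdeaababadb$
  rot[1] = deaababadb$b
  rot[2] = eaababadb$bd
  rot[3] = aababadb$bde
  rot[4] = ababadb$bdea
  rot[5] = babadb$bdeaa
  rot[6] = abadb$bdeaab
  rot[7] = badb$bdeaaba
  rot[8] = adb$bdeaabab
  rot[9] = db$bdeaababa
  rot[10] = b$bdeaababad
  rot[11] = $bdeaababadb
Sorted (with $ < everything):
  sorted[0] = $bdeaababadb
  sorted[1] = aababadb$bde
  sorted[2] = ababadb$bdea
  sorted[3] = abadb$bdeaab
  sorted[4] = adb$bdeaabab
  sorted[5] = b$bdeaababad
  sorted[6] = babadb$bdeaa
  sorted[7] = badb$bdeaaba
  sorted[8] = bdeaababadb$
  sorted[9] = db$bdeaababa
  sorted[10] = deaababadb$b
  sorted[11] = eaababadb$bd
sorted[3] = abadb$bdeaab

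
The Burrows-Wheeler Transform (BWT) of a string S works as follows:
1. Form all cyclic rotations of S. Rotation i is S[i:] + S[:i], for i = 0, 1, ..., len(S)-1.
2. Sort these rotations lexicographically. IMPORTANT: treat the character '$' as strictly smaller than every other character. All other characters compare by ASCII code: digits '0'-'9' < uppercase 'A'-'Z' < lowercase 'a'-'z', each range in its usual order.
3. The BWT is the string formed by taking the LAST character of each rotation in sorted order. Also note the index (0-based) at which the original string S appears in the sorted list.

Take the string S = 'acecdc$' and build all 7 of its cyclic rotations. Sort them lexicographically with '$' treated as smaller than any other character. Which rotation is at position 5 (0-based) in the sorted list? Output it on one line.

Answer: dc$acec

Derivation:
All 7 rotations (rotation i = S[i:]+S[:i]):
  rot[0] = acecdc$
  rot[1] = cecdc$a
  rot[2] = ecdc$ac
  rot[3] = cdc$ace
  rot[4] = dc$acec
  rot[5] = c$acecd
  rot[6] = $acecdc
Sorted (with $ < everything):
  sorted[0] = $acecdc
  sorted[1] = acecdc$
  sorted[2] = c$acecd
  sorted[3] = cdc$ace
  sorted[4] = cecdc$a
  sorted[5] = dc$acec
  sorted[6] = ecdc$ac
sorted[5] = dc$acec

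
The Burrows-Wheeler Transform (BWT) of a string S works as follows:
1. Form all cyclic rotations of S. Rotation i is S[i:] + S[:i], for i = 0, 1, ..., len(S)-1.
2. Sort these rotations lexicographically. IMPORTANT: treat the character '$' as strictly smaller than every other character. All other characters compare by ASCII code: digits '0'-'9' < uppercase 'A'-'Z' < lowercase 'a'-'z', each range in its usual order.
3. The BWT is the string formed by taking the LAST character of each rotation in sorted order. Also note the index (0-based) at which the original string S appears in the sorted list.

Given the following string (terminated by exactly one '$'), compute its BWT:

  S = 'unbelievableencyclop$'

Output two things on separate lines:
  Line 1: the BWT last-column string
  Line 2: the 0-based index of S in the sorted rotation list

Answer: pvnaynlbeilbecuelo$ec
18

Derivation:
All 21 rotations (rotation i = S[i:]+S[:i]):
  rot[0] = unbelievableencyclop$
  rot[1] = nbelievableencyclop$u
  rot[2] = believableencyclop$un
  rot[3] = elievableencyclop$unb
  rot[4] = lievableencyclop$unbe
  rot[5] = ievableencyclop$unbel
  rot[6] = evableencyclop$unbeli
  rot[7] = vableencyclop$unbelie
  rot[8] = ableencyclop$unbeliev
  rot[9] = bleencyclop$unbelieva
  rot[10] = leencyclop$unbelievab
  rot[11] = eencyclop$unbelievabl
  rot[12] = encyclop$unbelievable
  rot[13] = ncyclop$unbelievablee
  rot[14] = cyclop$unbelievableen
  rot[15] = yclop$unbelievableenc
  rot[16] = clop$unbelievableency
  rot[17] = lop$unbelievableencyc
  rot[18] = op$unbelievableencycl
  rot[19] = p$unbelievableencyclo
  rot[20] = $unbelievableencyclop
Sorted (with $ < everything):
  sorted[0] = $unbelievableencyclop  (last char: 'p')
  sorted[1] = ableencyclop$unbeliev  (last char: 'v')
  sorted[2] = believableencyclop$un  (last char: 'n')
  sorted[3] = bleencyclop$unbelieva  (last char: 'a')
  sorted[4] = clop$unbelievableency  (last char: 'y')
  sorted[5] = cyclop$unbelievableen  (last char: 'n')
  sorted[6] = eencyclop$unbelievabl  (last char: 'l')
  sorted[7] = elievableencyclop$unb  (last char: 'b')
  sorted[8] = encyclop$unbelievable  (last char: 'e')
  sorted[9] = evableencyclop$unbeli  (last char: 'i')
  sorted[10] = ievableencyclop$unbel  (last char: 'l')
  sorted[11] = leencyclop$unbelievab  (last char: 'b')
  sorted[12] = lievableencyclop$unbe  (last char: 'e')
  sorted[13] = lop$unbelievableencyc  (last char: 'c')
  sorted[14] = nbelievableencyclop$u  (last char: 'u')
  sorted[15] = ncyclop$unbelievablee  (last char: 'e')
  sorted[16] = op$unbelievableencycl  (last char: 'l')
  sorted[17] = p$unbelievableencyclo  (last char: 'o')
  sorted[18] = unbelievableencyclop$  (last char: '$')
  sorted[19] = vableencyclop$unbelie  (last char: 'e')
  sorted[20] = yclop$unbelievableenc  (last char: 'c')
Last column: pvnaynlbeilbecuelo$ec
Original string S is at sorted index 18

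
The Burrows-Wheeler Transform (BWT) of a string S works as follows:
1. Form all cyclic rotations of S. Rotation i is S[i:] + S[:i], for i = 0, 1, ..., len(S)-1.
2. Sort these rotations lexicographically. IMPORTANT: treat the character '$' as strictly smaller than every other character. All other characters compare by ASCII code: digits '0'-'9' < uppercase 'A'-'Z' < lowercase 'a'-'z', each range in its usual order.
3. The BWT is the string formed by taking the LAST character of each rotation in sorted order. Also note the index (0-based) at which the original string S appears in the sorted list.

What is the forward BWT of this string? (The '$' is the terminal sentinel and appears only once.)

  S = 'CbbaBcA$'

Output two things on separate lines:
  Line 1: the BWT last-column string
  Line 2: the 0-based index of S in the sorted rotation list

Answer: Aca$bbCB
3

Derivation:
All 8 rotations (rotation i = S[i:]+S[:i]):
  rot[0] = CbbaBcA$
  rot[1] = bbaBcA$C
  rot[2] = baBcA$Cb
  rot[3] = aBcA$Cbb
  rot[4] = BcA$Cbba
  rot[5] = cA$CbbaB
  rot[6] = A$CbbaBc
  rot[7] = $CbbaBcA
Sorted (with $ < everything):
  sorted[0] = $CbbaBcA  (last char: 'A')
  sorted[1] = A$CbbaBc  (last char: 'c')
  sorted[2] = BcA$Cbba  (last char: 'a')
  sorted[3] = CbbaBcA$  (last char: '$')
  sorted[4] = aBcA$Cbb  (last char: 'b')
  sorted[5] = baBcA$Cb  (last char: 'b')
  sorted[6] = bbaBcA$C  (last char: 'C')
  sorted[7] = cA$CbbaB  (last char: 'B')
Last column: Aca$bbCB
Original string S is at sorted index 3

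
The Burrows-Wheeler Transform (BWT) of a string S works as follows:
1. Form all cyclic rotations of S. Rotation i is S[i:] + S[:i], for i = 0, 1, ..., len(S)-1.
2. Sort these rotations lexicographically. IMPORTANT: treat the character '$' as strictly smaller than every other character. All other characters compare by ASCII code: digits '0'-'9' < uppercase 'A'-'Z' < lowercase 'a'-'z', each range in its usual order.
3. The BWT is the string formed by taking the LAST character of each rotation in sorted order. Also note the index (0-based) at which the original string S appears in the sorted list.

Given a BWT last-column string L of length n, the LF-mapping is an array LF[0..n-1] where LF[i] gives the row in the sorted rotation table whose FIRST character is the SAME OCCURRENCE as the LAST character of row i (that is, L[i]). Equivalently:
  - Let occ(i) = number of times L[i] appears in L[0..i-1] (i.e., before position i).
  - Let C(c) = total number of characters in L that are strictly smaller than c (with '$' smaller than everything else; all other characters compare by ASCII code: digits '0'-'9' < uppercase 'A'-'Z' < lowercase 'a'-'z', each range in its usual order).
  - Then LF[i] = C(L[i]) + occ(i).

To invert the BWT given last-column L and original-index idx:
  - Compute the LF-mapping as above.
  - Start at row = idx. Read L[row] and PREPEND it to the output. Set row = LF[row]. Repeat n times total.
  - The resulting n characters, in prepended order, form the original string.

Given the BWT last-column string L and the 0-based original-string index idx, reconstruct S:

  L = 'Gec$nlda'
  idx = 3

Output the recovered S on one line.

LF mapping: 1 5 3 0 7 6 4 2
Walk LF starting at row 3, prepending L[row]:
  step 1: row=3, L[3]='$', prepend. Next row=LF[3]=0
  step 2: row=0, L[0]='G', prepend. Next row=LF[0]=1
  step 3: row=1, L[1]='e', prepend. Next row=LF[1]=5
  step 4: row=5, L[5]='l', prepend. Next row=LF[5]=6
  step 5: row=6, L[6]='d', prepend. Next row=LF[6]=4
  step 6: row=4, L[4]='n', prepend. Next row=LF[4]=7
  step 7: row=7, L[7]='a', prepend. Next row=LF[7]=2
  step 8: row=2, L[2]='c', prepend. Next row=LF[2]=3
Reversed output: candleG$

Answer: candleG$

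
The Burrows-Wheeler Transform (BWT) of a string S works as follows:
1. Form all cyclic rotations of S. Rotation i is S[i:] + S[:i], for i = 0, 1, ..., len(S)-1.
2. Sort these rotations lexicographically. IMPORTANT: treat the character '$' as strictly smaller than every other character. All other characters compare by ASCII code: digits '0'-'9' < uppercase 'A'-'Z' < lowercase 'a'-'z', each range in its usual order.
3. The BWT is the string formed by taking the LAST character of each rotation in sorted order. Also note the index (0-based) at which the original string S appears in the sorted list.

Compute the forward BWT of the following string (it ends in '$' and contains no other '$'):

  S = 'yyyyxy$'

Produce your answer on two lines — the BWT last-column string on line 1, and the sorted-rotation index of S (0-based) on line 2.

Answer: yyxyyy$
6

Derivation:
All 7 rotations (rotation i = S[i:]+S[:i]):
  rot[0] = yyyyxy$
  rot[1] = yyyxy$y
  rot[2] = yyxy$yy
  rot[3] = yxy$yyy
  rot[4] = xy$yyyy
  rot[5] = y$yyyyx
  rot[6] = $yyyyxy
Sorted (with $ < everything):
  sorted[0] = $yyyyxy  (last char: 'y')
  sorted[1] = xy$yyyy  (last char: 'y')
  sorted[2] = y$yyyyx  (last char: 'x')
  sorted[3] = yxy$yyy  (last char: 'y')
  sorted[4] = yyxy$yy  (last char: 'y')
  sorted[5] = yyyxy$y  (last char: 'y')
  sorted[6] = yyyyxy$  (last char: '$')
Last column: yyxyyy$
Original string S is at sorted index 6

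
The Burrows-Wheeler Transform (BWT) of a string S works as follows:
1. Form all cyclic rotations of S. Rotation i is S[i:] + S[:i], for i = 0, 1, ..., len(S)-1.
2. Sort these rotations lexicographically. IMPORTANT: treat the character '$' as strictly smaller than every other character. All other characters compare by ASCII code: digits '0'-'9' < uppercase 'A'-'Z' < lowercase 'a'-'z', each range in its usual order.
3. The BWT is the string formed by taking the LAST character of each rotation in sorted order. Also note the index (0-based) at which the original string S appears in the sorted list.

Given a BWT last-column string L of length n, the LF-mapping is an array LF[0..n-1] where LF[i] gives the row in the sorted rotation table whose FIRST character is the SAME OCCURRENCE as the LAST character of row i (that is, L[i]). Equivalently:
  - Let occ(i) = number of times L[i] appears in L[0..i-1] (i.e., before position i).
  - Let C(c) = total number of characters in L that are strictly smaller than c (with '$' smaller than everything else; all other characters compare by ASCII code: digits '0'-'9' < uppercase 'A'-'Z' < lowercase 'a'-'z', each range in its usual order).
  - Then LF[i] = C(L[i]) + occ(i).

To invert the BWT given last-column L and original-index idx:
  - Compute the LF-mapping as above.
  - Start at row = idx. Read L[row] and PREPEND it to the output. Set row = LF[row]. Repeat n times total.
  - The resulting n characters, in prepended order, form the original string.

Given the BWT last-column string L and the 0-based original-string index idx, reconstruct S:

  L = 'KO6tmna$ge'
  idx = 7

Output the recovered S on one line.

LF mapping: 2 3 1 9 7 8 4 0 6 5
Walk LF starting at row 7, prepending L[row]:
  step 1: row=7, L[7]='$', prepend. Next row=LF[7]=0
  step 2: row=0, L[0]='K', prepend. Next row=LF[0]=2
  step 3: row=2, L[2]='6', prepend. Next row=LF[2]=1
  step 4: row=1, L[1]='O', prepend. Next row=LF[1]=3
  step 5: row=3, L[3]='t', prepend. Next row=LF[3]=9
  step 6: row=9, L[9]='e', prepend. Next row=LF[9]=5
  step 7: row=5, L[5]='n', prepend. Next row=LF[5]=8
  step 8: row=8, L[8]='g', prepend. Next row=LF[8]=6
  step 9: row=6, L[6]='a', prepend. Next row=LF[6]=4
  step 10: row=4, L[4]='m', prepend. Next row=LF[4]=7
Reversed output: magnetO6K$

Answer: magnetO6K$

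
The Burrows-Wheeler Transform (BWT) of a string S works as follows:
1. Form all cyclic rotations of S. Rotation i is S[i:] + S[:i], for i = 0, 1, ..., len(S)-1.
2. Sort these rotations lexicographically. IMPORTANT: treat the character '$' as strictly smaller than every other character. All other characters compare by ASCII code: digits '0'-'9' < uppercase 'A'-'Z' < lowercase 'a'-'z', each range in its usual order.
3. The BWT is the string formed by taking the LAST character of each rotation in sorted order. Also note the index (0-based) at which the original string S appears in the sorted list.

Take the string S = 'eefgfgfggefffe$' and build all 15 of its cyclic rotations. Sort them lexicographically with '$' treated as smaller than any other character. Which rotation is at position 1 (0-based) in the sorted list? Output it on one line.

Answer: e$eefgfgfggefff

Derivation:
All 15 rotations (rotation i = S[i:]+S[:i]):
  rot[0] = eefgfgfggefffe$
  rot[1] = efgfgfggefffe$e
  rot[2] = fgfgfggefffe$ee
  rot[3] = gfgfggefffe$eef
  rot[4] = fgfggefffe$eefg
  rot[5] = gfggefffe$eefgf
  rot[6] = fggefffe$eefgfg
  rot[7] = ggefffe$eefgfgf
  rot[8] = gefffe$eefgfgfg
  rot[9] = efffe$eefgfgfgg
  rot[10] = fffe$eefgfgfgge
  rot[11] = ffe$eefgfgfggef
  rot[12] = fe$eefgfgfggeff
  rot[13] = e$eefgfgfggefff
  rot[14] = $eefgfgfggefffe
Sorted (with $ < everything):
  sorted[0] = $eefgfgfggefffe
  sorted[1] = e$eefgfgfggefff
  sorted[2] = eefgfgfggefffe$
  sorted[3] = efffe$eefgfgfgg
  sorted[4] = efgfgfggefffe$e
  sorted[5] = fe$eefgfgfggeff
  sorted[6] = ffe$eefgfgfggef
  sorted[7] = fffe$eefgfgfgge
  sorted[8] = fgfgfggefffe$ee
  sorted[9] = fgfggefffe$eefg
  sorted[10] = fggefffe$eefgfg
  sorted[11] = gefffe$eefgfgfg
  sorted[12] = gfgfggefffe$eef
  sorted[13] = gfggefffe$eefgf
  sorted[14] = ggefffe$eefgfgf
sorted[1] = e$eefgfgfggefff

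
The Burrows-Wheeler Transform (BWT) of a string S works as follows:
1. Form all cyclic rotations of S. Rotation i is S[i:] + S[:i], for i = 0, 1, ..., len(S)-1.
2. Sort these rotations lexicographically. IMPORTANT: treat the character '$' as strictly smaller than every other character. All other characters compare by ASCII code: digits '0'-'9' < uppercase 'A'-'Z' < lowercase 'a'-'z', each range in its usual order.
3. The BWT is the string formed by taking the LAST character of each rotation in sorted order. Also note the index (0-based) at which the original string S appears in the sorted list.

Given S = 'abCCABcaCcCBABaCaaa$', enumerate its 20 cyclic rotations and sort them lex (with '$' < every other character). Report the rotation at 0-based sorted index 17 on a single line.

Answer: bCCABcaCcCBABaCaaa$a

Derivation:
All 20 rotations (rotation i = S[i:]+S[:i]):
  rot[0] = abCCABcaCcCBABaCaaa$
  rot[1] = bCCABcaCcCBABaCaaa$a
  rot[2] = CCABcaCcCBABaCaaa$ab
  rot[3] = CABcaCcCBABaCaaa$abC
  rot[4] = ABcaCcCBABaCaaa$abCC
  rot[5] = BcaCcCBABaCaaa$abCCA
  rot[6] = caCcCBABaCaaa$abCCAB
  rot[7] = aCcCBABaCaaa$abCCABc
  rot[8] = CcCBABaCaaa$abCCABca
  rot[9] = cCBABaCaaa$abCCABcaC
  rot[10] = CBABaCaaa$abCCABcaCc
  rot[11] = BABaCaaa$abCCABcaCcC
  rot[12] = ABaCaaa$abCCABcaCcCB
  rot[13] = BaCaaa$abCCABcaCcCBA
  rot[14] = aCaaa$abCCABcaCcCBAB
  rot[15] = Caaa$abCCABcaCcCBABa
  rot[16] = aaa$abCCABcaCcCBABaC
  rot[17] = aa$abCCABcaCcCBABaCa
  rot[18] = a$abCCABcaCcCBABaCaa
  rot[19] = $abCCABcaCcCBABaCaaa
Sorted (with $ < everything):
  sorted[0] = $abCCABcaCcCBABaCaaa
  sorted[1] = ABaCaaa$abCCABcaCcCB
  sorted[2] = ABcaCcCBABaCaaa$abCC
  sorted[3] = BABaCaaa$abCCABcaCcC
  sorted[4] = BaCaaa$abCCABcaCcCBA
  sorted[5] = BcaCcCBABaCaaa$abCCA
  sorted[6] = CABcaCcCBABaCaaa$abC
  sorted[7] = CBABaCaaa$abCCABcaCc
  sorted[8] = CCABcaCcCBABaCaaa$ab
  sorted[9] = Caaa$abCCABcaCcCBABa
  sorted[10] = CcCBABaCaaa$abCCABca
  sorted[11] = a$abCCABcaCcCBABaCaa
  sorted[12] = aCaaa$abCCABcaCcCBAB
  sorted[13] = aCcCBABaCaaa$abCCABc
  sorted[14] = aa$abCCABcaCcCBABaCa
  sorted[15] = aaa$abCCABcaCcCBABaC
  sorted[16] = abCCABcaCcCBABaCaaa$
  sorted[17] = bCCABcaCcCBABaCaaa$a
  sorted[18] = cCBABaCaaa$abCCABcaC
  sorted[19] = caCcCBABaCaaa$abCCAB
sorted[17] = bCCABcaCcCBABaCaaa$a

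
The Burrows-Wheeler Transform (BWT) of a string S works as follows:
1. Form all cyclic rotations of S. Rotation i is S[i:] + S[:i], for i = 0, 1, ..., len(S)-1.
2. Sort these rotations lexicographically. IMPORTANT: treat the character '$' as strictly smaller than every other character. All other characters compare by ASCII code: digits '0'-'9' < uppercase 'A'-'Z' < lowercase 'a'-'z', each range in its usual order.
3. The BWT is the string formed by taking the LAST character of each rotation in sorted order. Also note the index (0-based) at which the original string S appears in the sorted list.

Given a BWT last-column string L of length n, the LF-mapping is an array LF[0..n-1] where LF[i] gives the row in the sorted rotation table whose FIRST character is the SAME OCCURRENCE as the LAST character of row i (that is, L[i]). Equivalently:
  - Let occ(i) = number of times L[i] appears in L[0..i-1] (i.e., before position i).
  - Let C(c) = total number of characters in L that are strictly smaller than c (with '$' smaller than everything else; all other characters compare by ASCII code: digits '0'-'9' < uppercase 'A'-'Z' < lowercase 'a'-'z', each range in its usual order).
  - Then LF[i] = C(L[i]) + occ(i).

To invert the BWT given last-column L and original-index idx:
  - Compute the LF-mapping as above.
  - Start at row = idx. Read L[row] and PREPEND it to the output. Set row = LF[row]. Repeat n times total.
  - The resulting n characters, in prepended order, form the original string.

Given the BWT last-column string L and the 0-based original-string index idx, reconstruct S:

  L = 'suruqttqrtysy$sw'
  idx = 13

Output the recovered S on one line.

Answer: wyurqsyttsuqrts$

Derivation:
LF mapping: 5 11 3 12 1 8 9 2 4 10 14 6 15 0 7 13
Walk LF starting at row 13, prepending L[row]:
  step 1: row=13, L[13]='$', prepend. Next row=LF[13]=0
  step 2: row=0, L[0]='s', prepend. Next row=LF[0]=5
  step 3: row=5, L[5]='t', prepend. Next row=LF[5]=8
  step 4: row=8, L[8]='r', prepend. Next row=LF[8]=4
  step 5: row=4, L[4]='q', prepend. Next row=LF[4]=1
  step 6: row=1, L[1]='u', prepend. Next row=LF[1]=11
  step 7: row=11, L[11]='s', prepend. Next row=LF[11]=6
  step 8: row=6, L[6]='t', prepend. Next row=LF[6]=9
  step 9: row=9, L[9]='t', prepend. Next row=LF[9]=10
  step 10: row=10, L[10]='y', prepend. Next row=LF[10]=14
  step 11: row=14, L[14]='s', prepend. Next row=LF[14]=7
  step 12: row=7, L[7]='q', prepend. Next row=LF[7]=2
  step 13: row=2, L[2]='r', prepend. Next row=LF[2]=3
  step 14: row=3, L[3]='u', prepend. Next row=LF[3]=12
  step 15: row=12, L[12]='y', prepend. Next row=LF[12]=15
  step 16: row=15, L[15]='w', prepend. Next row=LF[15]=13
Reversed output: wyurqsyttsuqrts$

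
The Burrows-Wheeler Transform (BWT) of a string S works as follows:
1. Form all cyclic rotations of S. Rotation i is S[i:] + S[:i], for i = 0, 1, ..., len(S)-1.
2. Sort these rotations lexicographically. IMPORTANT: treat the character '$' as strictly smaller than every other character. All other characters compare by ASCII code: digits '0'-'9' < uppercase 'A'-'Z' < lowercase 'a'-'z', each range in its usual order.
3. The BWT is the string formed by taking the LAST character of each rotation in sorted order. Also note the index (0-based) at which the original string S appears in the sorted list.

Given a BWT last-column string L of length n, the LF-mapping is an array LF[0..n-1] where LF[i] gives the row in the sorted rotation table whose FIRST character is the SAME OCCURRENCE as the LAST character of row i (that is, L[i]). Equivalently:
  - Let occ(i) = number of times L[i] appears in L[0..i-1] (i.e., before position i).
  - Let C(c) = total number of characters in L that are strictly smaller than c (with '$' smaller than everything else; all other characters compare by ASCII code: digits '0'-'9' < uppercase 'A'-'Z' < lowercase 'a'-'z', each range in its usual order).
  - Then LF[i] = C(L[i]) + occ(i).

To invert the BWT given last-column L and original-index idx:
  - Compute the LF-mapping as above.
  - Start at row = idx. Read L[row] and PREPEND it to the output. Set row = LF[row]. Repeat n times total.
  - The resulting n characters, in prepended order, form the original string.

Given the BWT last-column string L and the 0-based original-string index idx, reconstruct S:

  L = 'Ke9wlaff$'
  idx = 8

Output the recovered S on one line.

Answer: waffle9K$

Derivation:
LF mapping: 2 4 1 8 7 3 5 6 0
Walk LF starting at row 8, prepending L[row]:
  step 1: row=8, L[8]='$', prepend. Next row=LF[8]=0
  step 2: row=0, L[0]='K', prepend. Next row=LF[0]=2
  step 3: row=2, L[2]='9', prepend. Next row=LF[2]=1
  step 4: row=1, L[1]='e', prepend. Next row=LF[1]=4
  step 5: row=4, L[4]='l', prepend. Next row=LF[4]=7
  step 6: row=7, L[7]='f', prepend. Next row=LF[7]=6
  step 7: row=6, L[6]='f', prepend. Next row=LF[6]=5
  step 8: row=5, L[5]='a', prepend. Next row=LF[5]=3
  step 9: row=3, L[3]='w', prepend. Next row=LF[3]=8
Reversed output: waffle9K$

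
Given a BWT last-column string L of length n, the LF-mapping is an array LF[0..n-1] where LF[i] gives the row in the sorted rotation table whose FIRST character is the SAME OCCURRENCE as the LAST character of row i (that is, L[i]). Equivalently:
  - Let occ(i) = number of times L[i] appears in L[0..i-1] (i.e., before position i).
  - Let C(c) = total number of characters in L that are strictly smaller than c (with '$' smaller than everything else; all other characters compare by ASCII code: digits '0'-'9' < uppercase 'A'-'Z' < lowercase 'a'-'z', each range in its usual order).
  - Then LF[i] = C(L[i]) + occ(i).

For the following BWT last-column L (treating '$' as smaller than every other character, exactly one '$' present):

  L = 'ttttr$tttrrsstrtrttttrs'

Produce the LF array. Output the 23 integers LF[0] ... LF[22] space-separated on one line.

Answer: 10 11 12 13 1 0 14 15 16 2 3 7 8 17 4 18 5 19 20 21 22 6 9

Derivation:
Char counts: '$':1, 'r':6, 's':3, 't':13
C (first-col start): C('$')=0, C('r')=1, C('s')=7, C('t')=10
L[0]='t': occ=0, LF[0]=C('t')+0=10+0=10
L[1]='t': occ=1, LF[1]=C('t')+1=10+1=11
L[2]='t': occ=2, LF[2]=C('t')+2=10+2=12
L[3]='t': occ=3, LF[3]=C('t')+3=10+3=13
L[4]='r': occ=0, LF[4]=C('r')+0=1+0=1
L[5]='$': occ=0, LF[5]=C('$')+0=0+0=0
L[6]='t': occ=4, LF[6]=C('t')+4=10+4=14
L[7]='t': occ=5, LF[7]=C('t')+5=10+5=15
L[8]='t': occ=6, LF[8]=C('t')+6=10+6=16
L[9]='r': occ=1, LF[9]=C('r')+1=1+1=2
L[10]='r': occ=2, LF[10]=C('r')+2=1+2=3
L[11]='s': occ=0, LF[11]=C('s')+0=7+0=7
L[12]='s': occ=1, LF[12]=C('s')+1=7+1=8
L[13]='t': occ=7, LF[13]=C('t')+7=10+7=17
L[14]='r': occ=3, LF[14]=C('r')+3=1+3=4
L[15]='t': occ=8, LF[15]=C('t')+8=10+8=18
L[16]='r': occ=4, LF[16]=C('r')+4=1+4=5
L[17]='t': occ=9, LF[17]=C('t')+9=10+9=19
L[18]='t': occ=10, LF[18]=C('t')+10=10+10=20
L[19]='t': occ=11, LF[19]=C('t')+11=10+11=21
L[20]='t': occ=12, LF[20]=C('t')+12=10+12=22
L[21]='r': occ=5, LF[21]=C('r')+5=1+5=6
L[22]='s': occ=2, LF[22]=C('s')+2=7+2=9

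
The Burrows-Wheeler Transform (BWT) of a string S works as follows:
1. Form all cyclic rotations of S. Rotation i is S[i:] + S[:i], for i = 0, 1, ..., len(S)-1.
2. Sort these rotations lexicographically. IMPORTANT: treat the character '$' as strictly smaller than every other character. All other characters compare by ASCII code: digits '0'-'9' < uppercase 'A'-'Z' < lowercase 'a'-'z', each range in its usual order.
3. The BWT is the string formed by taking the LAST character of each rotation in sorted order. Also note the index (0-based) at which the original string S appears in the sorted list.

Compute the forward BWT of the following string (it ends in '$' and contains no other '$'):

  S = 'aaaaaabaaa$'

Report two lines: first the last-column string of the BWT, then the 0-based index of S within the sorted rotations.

All 11 rotations (rotation i = S[i:]+S[:i]):
  rot[0] = aaaaaabaaa$
  rot[1] = aaaaabaaa$a
  rot[2] = aaaabaaa$aa
  rot[3] = aaabaaa$aaa
  rot[4] = aabaaa$aaaa
  rot[5] = abaaa$aaaaa
  rot[6] = baaa$aaaaaa
  rot[7] = aaa$aaaaaab
  rot[8] = aa$aaaaaaba
  rot[9] = a$aaaaaabaa
  rot[10] = $aaaaaabaaa
Sorted (with $ < everything):
  sorted[0] = $aaaaaabaaa  (last char: 'a')
  sorted[1] = a$aaaaaabaa  (last char: 'a')
  sorted[2] = aa$aaaaaaba  (last char: 'a')
  sorted[3] = aaa$aaaaaab  (last char: 'b')
  sorted[4] = aaaaaabaaa$  (last char: '$')
  sorted[5] = aaaaabaaa$a  (last char: 'a')
  sorted[6] = aaaabaaa$aa  (last char: 'a')
  sorted[7] = aaabaaa$aaa  (last char: 'a')
  sorted[8] = aabaaa$aaaa  (last char: 'a')
  sorted[9] = abaaa$aaaaa  (last char: 'a')
  sorted[10] = baaa$aaaaaa  (last char: 'a')
Last column: aaab$aaaaaa
Original string S is at sorted index 4

Answer: aaab$aaaaaa
4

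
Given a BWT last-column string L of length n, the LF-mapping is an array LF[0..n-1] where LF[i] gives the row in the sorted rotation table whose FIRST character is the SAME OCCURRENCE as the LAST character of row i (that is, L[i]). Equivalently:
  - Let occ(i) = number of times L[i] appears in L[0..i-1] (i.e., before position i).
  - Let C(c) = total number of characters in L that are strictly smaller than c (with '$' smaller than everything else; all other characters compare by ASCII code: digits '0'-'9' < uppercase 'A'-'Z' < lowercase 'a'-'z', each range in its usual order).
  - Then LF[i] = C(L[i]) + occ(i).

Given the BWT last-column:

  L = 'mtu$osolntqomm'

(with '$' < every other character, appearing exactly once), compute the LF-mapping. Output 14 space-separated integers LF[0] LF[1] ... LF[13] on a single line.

Char counts: '$':1, 'l':1, 'm':3, 'n':1, 'o':3, 'q':1, 's':1, 't':2, 'u':1
C (first-col start): C('$')=0, C('l')=1, C('m')=2, C('n')=5, C('o')=6, C('q')=9, C('s')=10, C('t')=11, C('u')=13
L[0]='m': occ=0, LF[0]=C('m')+0=2+0=2
L[1]='t': occ=0, LF[1]=C('t')+0=11+0=11
L[2]='u': occ=0, LF[2]=C('u')+0=13+0=13
L[3]='$': occ=0, LF[3]=C('$')+0=0+0=0
L[4]='o': occ=0, LF[4]=C('o')+0=6+0=6
L[5]='s': occ=0, LF[5]=C('s')+0=10+0=10
L[6]='o': occ=1, LF[6]=C('o')+1=6+1=7
L[7]='l': occ=0, LF[7]=C('l')+0=1+0=1
L[8]='n': occ=0, LF[8]=C('n')+0=5+0=5
L[9]='t': occ=1, LF[9]=C('t')+1=11+1=12
L[10]='q': occ=0, LF[10]=C('q')+0=9+0=9
L[11]='o': occ=2, LF[11]=C('o')+2=6+2=8
L[12]='m': occ=1, LF[12]=C('m')+1=2+1=3
L[13]='m': occ=2, LF[13]=C('m')+2=2+2=4

Answer: 2 11 13 0 6 10 7 1 5 12 9 8 3 4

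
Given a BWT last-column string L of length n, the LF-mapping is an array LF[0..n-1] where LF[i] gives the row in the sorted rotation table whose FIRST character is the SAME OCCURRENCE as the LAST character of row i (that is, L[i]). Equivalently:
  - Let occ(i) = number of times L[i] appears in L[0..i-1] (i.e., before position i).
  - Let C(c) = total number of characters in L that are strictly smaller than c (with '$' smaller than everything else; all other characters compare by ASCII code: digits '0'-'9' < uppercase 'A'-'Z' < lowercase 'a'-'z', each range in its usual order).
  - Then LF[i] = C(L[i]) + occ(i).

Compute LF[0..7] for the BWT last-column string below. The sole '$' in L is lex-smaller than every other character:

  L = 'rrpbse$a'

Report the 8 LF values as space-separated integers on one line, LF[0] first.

Char counts: '$':1, 'a':1, 'b':1, 'e':1, 'p':1, 'r':2, 's':1
C (first-col start): C('$')=0, C('a')=1, C('b')=2, C('e')=3, C('p')=4, C('r')=5, C('s')=7
L[0]='r': occ=0, LF[0]=C('r')+0=5+0=5
L[1]='r': occ=1, LF[1]=C('r')+1=5+1=6
L[2]='p': occ=0, LF[2]=C('p')+0=4+0=4
L[3]='b': occ=0, LF[3]=C('b')+0=2+0=2
L[4]='s': occ=0, LF[4]=C('s')+0=7+0=7
L[5]='e': occ=0, LF[5]=C('e')+0=3+0=3
L[6]='$': occ=0, LF[6]=C('$')+0=0+0=0
L[7]='a': occ=0, LF[7]=C('a')+0=1+0=1

Answer: 5 6 4 2 7 3 0 1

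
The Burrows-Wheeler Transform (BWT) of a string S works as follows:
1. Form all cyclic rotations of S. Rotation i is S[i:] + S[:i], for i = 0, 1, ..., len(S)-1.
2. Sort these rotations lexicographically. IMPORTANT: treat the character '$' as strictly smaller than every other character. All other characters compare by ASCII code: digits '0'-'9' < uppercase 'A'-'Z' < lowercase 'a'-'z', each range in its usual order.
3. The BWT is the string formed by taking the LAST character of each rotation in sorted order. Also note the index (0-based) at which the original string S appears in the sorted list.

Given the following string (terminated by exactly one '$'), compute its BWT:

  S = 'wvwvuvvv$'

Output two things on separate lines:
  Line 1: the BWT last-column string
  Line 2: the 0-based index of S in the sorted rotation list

Answer: vvvwvuwv$
8

Derivation:
All 9 rotations (rotation i = S[i:]+S[:i]):
  rot[0] = wvwvuvvv$
  rot[1] = vwvuvvv$w
  rot[2] = wvuvvv$wv
  rot[3] = vuvvv$wvw
  rot[4] = uvvv$wvwv
  rot[5] = vvv$wvwvu
  rot[6] = vv$wvwvuv
  rot[7] = v$wvwvuvv
  rot[8] = $wvwvuvvv
Sorted (with $ < everything):
  sorted[0] = $wvwvuvvv  (last char: 'v')
  sorted[1] = uvvv$wvwv  (last char: 'v')
  sorted[2] = v$wvwvuvv  (last char: 'v')
  sorted[3] = vuvvv$wvw  (last char: 'w')
  sorted[4] = vv$wvwvuv  (last char: 'v')
  sorted[5] = vvv$wvwvu  (last char: 'u')
  sorted[6] = vwvuvvv$w  (last char: 'w')
  sorted[7] = wvuvvv$wv  (last char: 'v')
  sorted[8] = wvwvuvvv$  (last char: '$')
Last column: vvvwvuwv$
Original string S is at sorted index 8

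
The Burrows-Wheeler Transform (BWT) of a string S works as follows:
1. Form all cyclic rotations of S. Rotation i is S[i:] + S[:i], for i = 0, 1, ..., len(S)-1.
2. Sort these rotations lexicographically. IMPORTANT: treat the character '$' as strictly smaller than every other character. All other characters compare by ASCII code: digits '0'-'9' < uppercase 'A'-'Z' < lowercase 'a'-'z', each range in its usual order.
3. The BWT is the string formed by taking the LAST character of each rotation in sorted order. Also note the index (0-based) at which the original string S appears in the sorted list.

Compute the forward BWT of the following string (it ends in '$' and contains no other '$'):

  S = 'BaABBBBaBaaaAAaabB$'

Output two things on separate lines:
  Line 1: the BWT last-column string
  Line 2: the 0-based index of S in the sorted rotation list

Answer: BaaAbABB$BaaBBaBAaa
8

Derivation:
All 19 rotations (rotation i = S[i:]+S[:i]):
  rot[0] = BaABBBBaBaaaAAaabB$
  rot[1] = aABBBBaBaaaAAaabB$B
  rot[2] = ABBBBaBaaaAAaabB$Ba
  rot[3] = BBBBaBaaaAAaabB$BaA
  rot[4] = BBBaBaaaAAaabB$BaAB
  rot[5] = BBaBaaaAAaabB$BaABB
  rot[6] = BaBaaaAAaabB$BaABBB
  rot[7] = aBaaaAAaabB$BaABBBB
  rot[8] = BaaaAAaabB$BaABBBBa
  rot[9] = aaaAAaabB$BaABBBBaB
  rot[10] = aaAAaabB$BaABBBBaBa
  rot[11] = aAAaabB$BaABBBBaBaa
  rot[12] = AAaabB$BaABBBBaBaaa
  rot[13] = AaabB$BaABBBBaBaaaA
  rot[14] = aabB$BaABBBBaBaaaAA
  rot[15] = abB$BaABBBBaBaaaAAa
  rot[16] = bB$BaABBBBaBaaaAAaa
  rot[17] = B$BaABBBBaBaaaAAaab
  rot[18] = $BaABBBBaBaaaAAaabB
Sorted (with $ < everything):
  sorted[0] = $BaABBBBaBaaaAAaabB  (last char: 'B')
  sorted[1] = AAaabB$BaABBBBaBaaa  (last char: 'a')
  sorted[2] = ABBBBaBaaaAAaabB$Ba  (last char: 'a')
  sorted[3] = AaabB$BaABBBBaBaaaA  (last char: 'A')
  sorted[4] = B$BaABBBBaBaaaAAaab  (last char: 'b')
  sorted[5] = BBBBaBaaaAAaabB$BaA  (last char: 'A')
  sorted[6] = BBBaBaaaAAaabB$BaAB  (last char: 'B')
  sorted[7] = BBaBaaaAAaabB$BaABB  (last char: 'B')
  sorted[8] = BaABBBBaBaaaAAaabB$  (last char: '$')
  sorted[9] = BaBaaaAAaabB$BaABBB  (last char: 'B')
  sorted[10] = BaaaAAaabB$BaABBBBa  (last char: 'a')
  sorted[11] = aAAaabB$BaABBBBaBaa  (last char: 'a')
  sorted[12] = aABBBBaBaaaAAaabB$B  (last char: 'B')
  sorted[13] = aBaaaAAaabB$BaABBBB  (last char: 'B')
  sorted[14] = aaAAaabB$BaABBBBaBa  (last char: 'a')
  sorted[15] = aaaAAaabB$BaABBBBaB  (last char: 'B')
  sorted[16] = aabB$BaABBBBaBaaaAA  (last char: 'A')
  sorted[17] = abB$BaABBBBaBaaaAAa  (last char: 'a')
  sorted[18] = bB$BaABBBBaBaaaAAaa  (last char: 'a')
Last column: BaaAbABB$BaaBBaBAaa
Original string S is at sorted index 8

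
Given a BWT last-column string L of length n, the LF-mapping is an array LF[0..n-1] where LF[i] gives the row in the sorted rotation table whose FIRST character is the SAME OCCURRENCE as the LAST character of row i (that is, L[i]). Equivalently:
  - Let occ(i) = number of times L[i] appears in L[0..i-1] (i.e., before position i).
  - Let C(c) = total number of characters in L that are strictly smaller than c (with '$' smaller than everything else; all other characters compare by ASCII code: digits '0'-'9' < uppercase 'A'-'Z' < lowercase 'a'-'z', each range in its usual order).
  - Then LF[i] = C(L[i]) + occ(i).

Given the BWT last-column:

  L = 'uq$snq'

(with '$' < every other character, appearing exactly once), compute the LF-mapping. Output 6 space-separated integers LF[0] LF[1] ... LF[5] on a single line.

Char counts: '$':1, 'n':1, 'q':2, 's':1, 'u':1
C (first-col start): C('$')=0, C('n')=1, C('q')=2, C('s')=4, C('u')=5
L[0]='u': occ=0, LF[0]=C('u')+0=5+0=5
L[1]='q': occ=0, LF[1]=C('q')+0=2+0=2
L[2]='$': occ=0, LF[2]=C('$')+0=0+0=0
L[3]='s': occ=0, LF[3]=C('s')+0=4+0=4
L[4]='n': occ=0, LF[4]=C('n')+0=1+0=1
L[5]='q': occ=1, LF[5]=C('q')+1=2+1=3

Answer: 5 2 0 4 1 3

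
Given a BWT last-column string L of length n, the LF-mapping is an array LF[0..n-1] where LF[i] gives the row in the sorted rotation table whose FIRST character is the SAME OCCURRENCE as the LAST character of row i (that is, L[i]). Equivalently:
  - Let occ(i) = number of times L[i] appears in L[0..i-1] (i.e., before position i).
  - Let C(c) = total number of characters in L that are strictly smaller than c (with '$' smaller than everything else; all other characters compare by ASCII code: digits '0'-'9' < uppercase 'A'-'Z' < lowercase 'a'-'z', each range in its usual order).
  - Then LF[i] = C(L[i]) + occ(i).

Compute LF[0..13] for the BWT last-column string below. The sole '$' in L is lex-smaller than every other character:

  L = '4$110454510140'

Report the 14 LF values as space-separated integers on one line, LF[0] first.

Char counts: '$':1, '0':3, '1':4, '4':4, '5':2
C (first-col start): C('$')=0, C('0')=1, C('1')=4, C('4')=8, C('5')=12
L[0]='4': occ=0, LF[0]=C('4')+0=8+0=8
L[1]='$': occ=0, LF[1]=C('$')+0=0+0=0
L[2]='1': occ=0, LF[2]=C('1')+0=4+0=4
L[3]='1': occ=1, LF[3]=C('1')+1=4+1=5
L[4]='0': occ=0, LF[4]=C('0')+0=1+0=1
L[5]='4': occ=1, LF[5]=C('4')+1=8+1=9
L[6]='5': occ=0, LF[6]=C('5')+0=12+0=12
L[7]='4': occ=2, LF[7]=C('4')+2=8+2=10
L[8]='5': occ=1, LF[8]=C('5')+1=12+1=13
L[9]='1': occ=2, LF[9]=C('1')+2=4+2=6
L[10]='0': occ=1, LF[10]=C('0')+1=1+1=2
L[11]='1': occ=3, LF[11]=C('1')+3=4+3=7
L[12]='4': occ=3, LF[12]=C('4')+3=8+3=11
L[13]='0': occ=2, LF[13]=C('0')+2=1+2=3

Answer: 8 0 4 5 1 9 12 10 13 6 2 7 11 3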